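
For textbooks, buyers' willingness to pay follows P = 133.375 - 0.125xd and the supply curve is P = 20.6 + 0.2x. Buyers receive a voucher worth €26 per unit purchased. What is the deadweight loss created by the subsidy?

Pre-subsidy: 133.375 - 0.125x = 20.6 + 0.2x gives x* = 347 and P* = 90.
With the rebate, buyers effectively pay Pb = Ps − 26, where Ps is the price sellers receive.
On the curves, Pb = 133.375 - 0.125x and Ps = 20.6 + 0.2x; the wedge Ps − Pb = 26 gives 20.6 + 0.2x − (133.375 - 0.125x) = 26, so x' = 427.
Then Pb = 133.375 − 0.125·427 = 80 and Ps = 20.6 + 0.2·427 = 106.
The subsidy expands output by 427 − 347 = 80 past the efficient level; on those units the gap between marginal cost and willingness to pay runs from 0 up to 26.
DWL = ½ × 26 × 80 = 1040.

Deadweight loss = €1040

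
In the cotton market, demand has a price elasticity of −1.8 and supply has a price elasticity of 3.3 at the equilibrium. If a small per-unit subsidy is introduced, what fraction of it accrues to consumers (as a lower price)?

Consumer share = 11/17

For a small subsidy around the equilibrium, the benefit split depends on the relative slopes, which at a point are proportional to the elasticities.
Buyer share = εs/(εs + |εd|) = 3.3/(3.3 + 1.8) = 11/17; seller share = |εd|/(εs + |εd|) = 6/17.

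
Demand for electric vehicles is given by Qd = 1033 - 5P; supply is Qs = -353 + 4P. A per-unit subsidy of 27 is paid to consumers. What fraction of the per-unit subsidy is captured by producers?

Pre-subsidy: 1033 - 5P = -353 + 4P gives P* = 154, Q* = 263.
With the rebate, buyers effectively pay Pb = Ps − 27, where Ps is the price sellers receive.
Demand in terms of Ps becomes Qd = 1033 − 5(Ps − 27) = 1168 - 5Ps. Setting this equal to supply: 1168 - 5Ps = -353 + 4Ps, so Ps = 169.
Buyers pay Pb = 169 − 27 = 142; Q' = -353 + 4·169 = 323.
Buyers' price falls by P* − Pb = 154 − 142 = 12; sellers' price rises by Ps − P* = 169 − 154 = 15.
So producers capture 15/27 = 5/9 of each unit of subsidy.

Producer share = 5/9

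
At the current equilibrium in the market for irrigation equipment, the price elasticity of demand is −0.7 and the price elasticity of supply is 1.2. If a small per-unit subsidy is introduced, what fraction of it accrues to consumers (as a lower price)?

Consumer share = 12/19

For a small subsidy around the equilibrium, the benefit split depends on the relative slopes, which at a point are proportional to the elasticities.
Buyer share = εs/(εs + |εd|) = 1.2/(1.2 + 0.7) = 12/19; seller share = |εd|/(εs + |εd|) = 7/19.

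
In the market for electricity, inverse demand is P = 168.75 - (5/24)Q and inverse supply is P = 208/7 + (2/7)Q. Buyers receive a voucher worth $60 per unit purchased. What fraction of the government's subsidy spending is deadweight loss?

Pre-subsidy: 168.75 - (5/24)Q = 208/7 + (2/7)Q gives Q* = 23358/83 and P* = 9140/83.
With the rebate, buyers effectively pay Pb = Ps − 60, where Ps is the price sellers receive.
On the curves, Pb = 168.75 - (5/24)Q and Ps = 208/7 + (2/7)Q; the wedge Ps − Pb = 60 gives 208/7 + (2/7)Q − (168.75 - (5/24)Q) = 60, so Q' = 33438/83.
Then Pb = 168.75 − (5/24)·(33438/83) = 7040/83 and Ps = 208/7 + (2/7)·(33438/83) = 12020/83.
ΔCS = ½(23358/83 + 33438/83)(9140/83 − 7040/83) = 59635800/6889; ΔPS = ½(23358/83 + 33438/83)(12020/83 − 9140/83) = 81786240/6889.
Government spending = 60 × 33438/83 = 2006280/83.
DWL = ½ × 60 × (33438/83 − 23358/83) = 302400/83; fraction = (302400/83) / (2006280/83) = 840/5573.

DWL / government spending = 840/5573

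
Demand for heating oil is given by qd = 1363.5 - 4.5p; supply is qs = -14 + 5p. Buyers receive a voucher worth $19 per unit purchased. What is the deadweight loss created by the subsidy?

Deadweight loss = $427.5

Pre-subsidy: 1363.5 - 4.5p = -14 + 5p gives p* = 145, q* = 711.
With the rebate, buyers effectively pay pb = ps − 19, where ps is the price sellers receive.
Demand in terms of ps becomes qd = 1363.5 − 4.5(ps − 19) = 1449 - 4.5ps. Setting this equal to supply: 1449 - 4.5ps = -14 + 5ps, so ps = 154.
Buyers pay pb = 154 − 19 = 135; q' = -14 + 5·154 = 756.
The subsidy expands output by 756 − 711 = 45 past the efficient level; on those units the gap between marginal cost and willingness to pay runs from 0 up to 19.
DWL = ½ × 19 × 45 = 427.5.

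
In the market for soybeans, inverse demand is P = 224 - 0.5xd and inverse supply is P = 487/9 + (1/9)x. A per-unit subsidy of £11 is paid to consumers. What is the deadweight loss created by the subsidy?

Pre-subsidy: 224 - 0.5x = 487/9 + (1/9)x gives x* = 278 and P* = 85.
With the rebate, buyers effectively pay Pb = Ps − 11, where Ps is the price sellers receive.
On the curves, Pb = 224 - 0.5x and Ps = 487/9 + (1/9)x; the wedge Ps − Pb = 11 gives 487/9 + (1/9)x − (224 - 0.5x) = 11, so x' = 296.
Then Pb = 224 − 0.5·296 = 76 and Ps = 487/9 + (1/9)·296 = 87.
The subsidy expands output by 296 − 278 = 18 past the efficient level; on those units the gap between marginal cost and willingness to pay runs from 0 up to 11.
DWL = ½ × 11 × 18 = 99.

Deadweight loss = £99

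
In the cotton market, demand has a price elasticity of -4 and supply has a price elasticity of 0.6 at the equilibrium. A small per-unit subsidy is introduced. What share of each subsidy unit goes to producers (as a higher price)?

For a small subsidy around the equilibrium, the benefit split depends on the relative slopes, which at a point are proportional to the elasticities.
Buyer share = εs/(εs + |εd|) = 0.6/(0.6 + 4) = 3/23; seller share = |εd|/(εs + |εd|) = 20/23.
So producers capture 20/23 of the subsidy.

Producer share = 20/23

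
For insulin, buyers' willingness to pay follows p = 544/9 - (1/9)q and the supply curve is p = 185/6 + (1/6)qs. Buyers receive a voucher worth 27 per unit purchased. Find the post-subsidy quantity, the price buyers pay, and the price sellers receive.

Pre-subsidy: 544/9 - (1/9)q = 185/6 + (1/6)q gives q* = 106.6 and p* = 48.6.
With the rebate, buyers effectively pay pb = ps − 27, where ps is the price sellers receive.
On the curves, pb = 544/9 - (1/9)q and ps = 185/6 + (1/6)q; the wedge ps − pb = 27 gives 185/6 + (1/6)q − (544/9 - (1/9)q) = 27, so q' = 203.8.
Then pb = 544/9 − (1/9)·203.8 = 37.8 and ps = 185/6 + (1/6)·203.8 = 64.8.

q' = 203.8; buyers pay 37.8; sellers receive 64.8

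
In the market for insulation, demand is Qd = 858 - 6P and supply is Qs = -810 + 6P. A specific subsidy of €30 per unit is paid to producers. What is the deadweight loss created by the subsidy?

Pre-subsidy: 858 - 6P = -810 + 6P gives P* = 139, Q* = 24.
With the subsidy, sellers receive Ps = Pb + 30 for each unit, where Pb is the price buyers pay.
Supply in terms of Pb becomes Qs = -810 + 6(Pb + 30) = -630 + 6Pb. Setting this equal to demand: 858 - 6Pb = -630 + 6Pb, so Pb = 124.
Sellers receive Ps = 124 + 30 = 154; Q' = 858 − 6·124 = 114.
The subsidy expands output by 114 − 24 = 90 past the efficient level; on those units the gap between marginal cost and willingness to pay runs from 0 up to 30.
DWL = ½ × 30 × 90 = 1350.

Deadweight loss = €1350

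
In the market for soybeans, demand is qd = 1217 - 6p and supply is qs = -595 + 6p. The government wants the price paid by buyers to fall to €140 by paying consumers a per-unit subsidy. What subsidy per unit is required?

At a buyer price of 140, quantity demanded is 1217 − 6·140 = 377.
Sellers supply 377 only when they receive ps with -595 + 6·ps = 377, i.e. ps = 162.
s = ps − pb = 162 − 140 = 22.

Required subsidy s = €22 per unit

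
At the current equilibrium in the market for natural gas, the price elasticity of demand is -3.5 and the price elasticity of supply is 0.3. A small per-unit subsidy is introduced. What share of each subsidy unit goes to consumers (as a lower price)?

Consumer share = 3/38

For a small subsidy around the equilibrium, the benefit split depends on the relative slopes, which at a point are proportional to the elasticities.
Buyer share = εs/(εs + |εd|) = 0.3/(0.3 + 3.5) = 3/38; seller share = |εd|/(εs + |εd|) = 35/38.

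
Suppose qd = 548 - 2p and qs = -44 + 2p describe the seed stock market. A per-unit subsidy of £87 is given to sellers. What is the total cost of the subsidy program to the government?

Government cost = £29493

Pre-subsidy: 548 - 2p = -44 + 2p gives p* = 148, q* = 252.
With the subsidy, sellers receive ps = pb + 87 for each unit, where pb is the price buyers pay.
Supply in terms of pb becomes qs = -44 + 2(pb + 87) = 130 + 2pb. Setting this equal to demand: 548 - 2pb = 130 + 2pb, so pb = 104.5.
Sellers receive ps = 104.5 + 87 = 191.5; q' = 548 − 2·104.5 = 339.
Government outlay = subsidy × quantity = 87 × 339 = 29493.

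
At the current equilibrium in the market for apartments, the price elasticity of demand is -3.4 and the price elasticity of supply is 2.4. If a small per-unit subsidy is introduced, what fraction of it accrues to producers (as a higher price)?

For a small subsidy around the equilibrium, the benefit split depends on the relative slopes, which at a point are proportional to the elasticities.
Buyer share = εs/(εs + |εd|) = 2.4/(2.4 + 3.4) = 12/29; seller share = |εd|/(εs + |εd|) = 17/29.
So producers capture 17/29 of the subsidy.

Producer share = 17/29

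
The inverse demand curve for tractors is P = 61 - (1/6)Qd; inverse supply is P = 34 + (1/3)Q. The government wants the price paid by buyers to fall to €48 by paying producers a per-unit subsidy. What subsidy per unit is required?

Required subsidy s = €12 per unit

At a buyer price of 48, quantity demanded is 366 − 6·48 = 78.
Sellers supply 78 only when they receive Ps = 34 + (1/3)·78 = 60.
s = Ps − Pb = 60 − 48 = 12.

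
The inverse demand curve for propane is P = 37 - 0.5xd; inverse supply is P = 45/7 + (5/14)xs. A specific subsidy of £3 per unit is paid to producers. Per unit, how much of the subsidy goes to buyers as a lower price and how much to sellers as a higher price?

Pre-subsidy: 37 - 0.5x = 45/7 + (5/14)x gives x* = 107/3 and P* = 115/6.
With the subsidy, sellers receive Ps = Pb + 3 for each unit, where Pb is the price buyers pay.
On the curves, Pb = 37 - 0.5x and Ps = 45/7 + (5/14)x; the wedge Ps − Pb = 3 gives 45/7 + (5/14)x − (37 - 0.5x) = 3, so x' = 235/6.
Then Pb = 37 − 0.5·(235/6) = 209/12 and Ps = 45/7 + (5/14)·(235/6) = 245/12.
Buyers' price falls by P* − Pb = 115/6 − 209/12 = 1.75; sellers' price rises by Ps − P* = 245/12 − 115/6 = 1.25.

Buyers gain £1.75 per unit; sellers gain £1.25 per unit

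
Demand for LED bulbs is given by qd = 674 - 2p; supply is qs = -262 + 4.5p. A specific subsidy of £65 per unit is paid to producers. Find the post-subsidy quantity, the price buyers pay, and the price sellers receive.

q' = 476; buyers pay £99; sellers receive £164

Pre-subsidy: 674 - 2p = -262 + 4.5p gives p* = 144, q* = 386.
With the subsidy, sellers receive ps = pb + 65 for each unit, where pb is the price buyers pay.
Supply in terms of pb becomes qs = -262 + 4.5(pb + 65) = 30.5 + 4.5pb. Setting this equal to demand: 674 - 2pb = 30.5 + 4.5pb, so pb = 99.
Sellers receive ps = 99 + 65 = 164; q' = 674 − 2·99 = 476.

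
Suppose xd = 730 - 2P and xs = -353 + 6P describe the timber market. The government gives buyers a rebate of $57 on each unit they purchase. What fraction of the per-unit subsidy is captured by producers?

Producer share = 0.25

Pre-subsidy: 730 - 2P = -353 + 6P gives P* = 135.375, x* = 459.25.
With the rebate, buyers effectively pay Pb = Ps − 57, where Ps is the price sellers receive.
Demand in terms of Ps becomes xd = 730 − 2(Ps − 57) = 844 - 2Ps. Setting this equal to supply: 844 - 2Ps = -353 + 6Ps, so Ps = 149.625.
Buyers pay Pb = 149.625 − 57 = 92.625; x' = -353 + 6·149.625 = 544.75.
Buyers' price falls by P* − Pb = 135.375 − 92.625 = 42.75; sellers' price rises by Ps − P* = 149.625 − 135.375 = 14.25.
So producers capture 14.25/57 = 0.25 of each unit of subsidy.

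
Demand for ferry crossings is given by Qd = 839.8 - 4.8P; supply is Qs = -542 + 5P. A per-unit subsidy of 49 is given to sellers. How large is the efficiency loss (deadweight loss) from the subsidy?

Pre-subsidy: 839.8 - 4.8P = -542 + 5P gives P* = 141, Q* = 163.
With the subsidy, sellers receive Ps = Pb + 49 for each unit, where Pb is the price buyers pay.
Supply in terms of Pb becomes Qs = -542 + 5(Pb + 49) = -297 + 5Pb. Setting this equal to demand: 839.8 - 4.8Pb = -297 + 5Pb, so Pb = 116.
Sellers receive Ps = 116 + 49 = 165; Q' = 839.8 − 4.8·116 = 283.
The subsidy expands output by 283 − 163 = 120 past the efficient level; on those units the gap between marginal cost and willingness to pay runs from 0 up to 49.
DWL = ½ × 49 × 120 = 2940.

Deadweight loss = 2940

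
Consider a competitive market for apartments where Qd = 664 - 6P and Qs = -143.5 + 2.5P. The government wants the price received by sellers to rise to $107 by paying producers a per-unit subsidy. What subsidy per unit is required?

Required subsidy s = $17 per unit

At a seller price of 107, quantity supplied is -143.5 + 2.5·107 = 124.
Buyers absorb 124 only when they pay Pb with 664 − 6·Pb = 124, i.e. Pb = 90.
s = Ps − Pb = 107 − 90 = 17.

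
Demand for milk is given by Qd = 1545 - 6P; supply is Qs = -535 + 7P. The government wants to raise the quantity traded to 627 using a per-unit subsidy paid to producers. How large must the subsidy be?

Required subsidy s = 13 per unit

At Q = 627, invert demand for the buyer price: Pb = (1545 − 627)/6 = 153; invert supply for the seller price: Ps = (627 − (-535))/7 = 166.
The subsidy must fill the gap: s = Ps − Pb = 166 − 153 = 13.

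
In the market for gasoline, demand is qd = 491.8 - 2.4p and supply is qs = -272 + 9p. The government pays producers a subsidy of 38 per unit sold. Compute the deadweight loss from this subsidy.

Pre-subsidy: 491.8 - 2.4p = -272 + 9p gives p* = 67, q* = 331.
With the subsidy, sellers receive ps = pb + 38 for each unit, where pb is the price buyers pay.
Supply in terms of pb becomes qs = -272 + 9(pb + 38) = 70 + 9pb. Setting this equal to demand: 491.8 - 2.4pb = 70 + 9pb, so pb = 37.
Sellers receive ps = 37 + 38 = 75; q' = 491.8 − 2.4·37 = 403.
The subsidy expands output by 403 − 331 = 72 past the efficient level; on those units the gap between marginal cost and willingness to pay runs from 0 up to 38.
DWL = ½ × 38 × 72 = 1368.

Deadweight loss = 1368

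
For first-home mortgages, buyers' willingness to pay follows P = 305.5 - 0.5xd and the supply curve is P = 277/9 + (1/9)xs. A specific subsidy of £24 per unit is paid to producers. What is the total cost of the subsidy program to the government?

Pre-subsidy: 305.5 - 0.5x = 277/9 + (1/9)x gives x* = 4945/11 and P* = 888/11.
With the subsidy, sellers receive Ps = Pb + 24 for each unit, where Pb is the price buyers pay.
On the curves, Pb = 305.5 - 0.5x and Ps = 277/9 + (1/9)x; the wedge Ps − Pb = 24 gives 277/9 + (1/9)x − (305.5 - 0.5x) = 24, so x' = 5377/11.
Then Pb = 305.5 − 0.5·(5377/11) = 672/11 and Ps = 277/9 + (1/9)·(5377/11) = 936/11.
Government outlay = subsidy × quantity = 24 × 5377/11 = 129048/11.

Government cost = 129048/11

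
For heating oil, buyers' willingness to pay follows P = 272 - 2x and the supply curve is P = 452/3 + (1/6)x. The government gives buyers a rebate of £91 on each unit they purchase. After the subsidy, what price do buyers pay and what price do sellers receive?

Buyers pay £76; sellers receive £167

Pre-subsidy: 272 - 2x = 452/3 + (1/6)x gives x* = 56 and P* = 160.
With the rebate, buyers effectively pay Pb = Ps − 91, where Ps is the price sellers receive.
On the curves, Pb = 272 - 2x and Ps = 452/3 + (1/6)x; the wedge Ps − Pb = 91 gives 452/3 + (1/6)x − (272 - 2x) = 91, so x' = 98.
Then Pb = 272 − 2·98 = 76 and Ps = 452/3 + (1/6)·98 = 167.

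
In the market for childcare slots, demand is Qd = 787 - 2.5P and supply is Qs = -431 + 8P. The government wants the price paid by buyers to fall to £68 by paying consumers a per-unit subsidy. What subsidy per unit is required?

Required subsidy s = £63 per unit

At a buyer price of 68, quantity demanded is 787 − 2.5·68 = 617.
Sellers supply 617 only when they receive Ps with -431 + 8·Ps = 617, i.e. Ps = 131.
s = Ps − Pb = 131 − 68 = 63.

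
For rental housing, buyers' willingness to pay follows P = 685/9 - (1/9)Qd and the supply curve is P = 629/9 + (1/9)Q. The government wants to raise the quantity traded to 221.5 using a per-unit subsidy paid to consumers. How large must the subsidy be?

Required subsidy s = 43 per unit

At Q = 221.5, from the demand curve buyers pay Pb = 685/9 − (1/9)·221.5 = 51.5; from the supply curve sellers need Ps = 629/9 + (1/9)·221.5 = 94.5.
The subsidy must fill the gap: s = Ps − Pb = 94.5 − 51.5 = 43.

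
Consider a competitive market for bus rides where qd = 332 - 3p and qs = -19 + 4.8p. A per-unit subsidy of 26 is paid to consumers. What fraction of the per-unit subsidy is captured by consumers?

Consumer share = 8/13

Pre-subsidy: 332 - 3p = -19 + 4.8p gives p* = 45, q* = 197.
With the rebate, buyers effectively pay pb = ps − 26, where ps is the price sellers receive.
Demand in terms of ps becomes qd = 332 − 3(ps − 26) = 410 - 3ps. Setting this equal to supply: 410 - 3ps = -19 + 4.8ps, so ps = 55.
Buyers pay pb = 55 − 26 = 29; q' = -19 + 4.8·55 = 245.
Buyers' price falls by p* − pb = 45 − 29 = 16; sellers' price rises by ps − p* = 55 − 45 = 10.
So consumers capture 16/26 = 8/13 of each unit of subsidy.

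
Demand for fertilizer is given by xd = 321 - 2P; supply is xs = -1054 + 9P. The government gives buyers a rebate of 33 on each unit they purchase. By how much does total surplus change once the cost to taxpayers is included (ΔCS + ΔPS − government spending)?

Net change in total surplus = -891

Pre-subsidy: 321 - 2P = -1054 + 9P gives P* = 125, x* = 71.
With the rebate, buyers effectively pay Pb = Ps − 33, where Ps is the price sellers receive.
Demand in terms of Ps becomes xd = 321 − 2(Ps − 33) = 387 - 2Ps. Setting this equal to supply: 387 - 2Ps = -1054 + 9Ps, so Ps = 131.
Buyers pay Pb = 131 − 33 = 98; x' = -1054 + 9·131 = 125.
ΔCS = ½(71 + 125)(125 − 98) = 2646; ΔPS = ½(71 + 125)(131 − 125) = 588.
Government spending = 33 × 125 = 4125.
Net change = 2646 + 588 − 4125 = -891. The loss equals the DWL triangle ½·33·54.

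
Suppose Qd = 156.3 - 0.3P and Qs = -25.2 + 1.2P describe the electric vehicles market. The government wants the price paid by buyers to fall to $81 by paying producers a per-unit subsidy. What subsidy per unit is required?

Required subsidy s = $50 per unit

At a buyer price of 81, quantity demanded is 156.3 − 0.3·81 = 132.
Sellers supply 132 only when they receive Ps with -25.2 + 1.2·Ps = 132, i.e. Ps = 131.
s = Ps − Pb = 131 − 81 = 50.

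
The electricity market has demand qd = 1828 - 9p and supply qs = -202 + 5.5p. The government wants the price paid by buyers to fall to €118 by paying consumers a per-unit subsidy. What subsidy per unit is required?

Required subsidy s = €58 per unit

At a buyer price of 118, quantity demanded is 1828 − 9·118 = 766.
Sellers supply 766 only when they receive ps with -202 + 5.5·ps = 766, i.e. ps = 176.
s = ps − pb = 176 − 118 = 58.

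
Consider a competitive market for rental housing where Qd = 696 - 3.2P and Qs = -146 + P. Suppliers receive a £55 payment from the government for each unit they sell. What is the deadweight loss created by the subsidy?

Deadweight loss = 24200/21

Pre-subsidy: 696 - 3.2P = -146 + P gives P* = 4210/21, Q* = 1144/21.
With the subsidy, sellers receive Ps = Pb + 55 for each unit, where Pb is the price buyers pay.
Supply in terms of Pb becomes Qs = -146 + 1(Pb + 55) = -91 + Pb. Setting this equal to demand: 696 - 3.2Pb = -91 + Pb, so Pb = 3935/21.
Sellers receive Ps = 3935/21 + 55 = 5090/21; Q' = 696 − 3.2·(3935/21) = 2024/21.
The subsidy expands output by 2024/21 − 1144/21 = 880/21 past the efficient level; on those units the gap between marginal cost and willingness to pay runs from 0 up to 55.
DWL = ½ × 55 × 880/21 = 24200/21.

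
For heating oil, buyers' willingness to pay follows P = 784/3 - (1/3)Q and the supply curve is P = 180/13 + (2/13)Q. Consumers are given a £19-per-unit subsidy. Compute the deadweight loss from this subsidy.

Deadweight loss = £370.5

Pre-subsidy: 784/3 - (1/3)Q = 180/13 + (2/13)Q gives Q* = 508 and P* = 92.
With the rebate, buyers effectively pay Pb = Ps − 19, where Ps is the price sellers receive.
On the curves, Pb = 784/3 - (1/3)Q and Ps = 180/13 + (2/13)Q; the wedge Ps − Pb = 19 gives 180/13 + (2/13)Q − (784/3 - (1/3)Q) = 19, so Q' = 547.
Then Pb = 784/3 − (1/3)·547 = 79 and Ps = 180/13 + (2/13)·547 = 98.
The subsidy expands output by 547 − 508 = 39 past the efficient level; on those units the gap between marginal cost and willingness to pay runs from 0 up to 19.
DWL = ½ × 19 × 39 = 370.5.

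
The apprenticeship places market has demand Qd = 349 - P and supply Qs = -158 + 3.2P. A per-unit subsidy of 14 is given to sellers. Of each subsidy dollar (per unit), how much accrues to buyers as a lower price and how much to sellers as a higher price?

Buyers gain 32/3 per unit; sellers gain 10/3 per unit

Pre-subsidy: 349 - P = -158 + 3.2P gives P* = 845/7, Q* = 1598/7.
With the subsidy, sellers receive Ps = Pb + 14 for each unit, where Pb is the price buyers pay.
Supply in terms of Pb becomes Qs = -158 + 3.2(Pb + 14) = -113.2 + 3.2Pb. Setting this equal to demand: 349 - Pb = -113.2 + 3.2Pb, so Pb = 2311/21.
Sellers receive Ps = 2311/21 + 14 = 2605/21; Q' = 349 − 1·(2311/21) = 5018/21.
Buyers' price falls by P* − Pb = 845/7 − 2311/21 = 32/3; sellers' price rises by Ps − P* = 2605/21 − 845/7 = 10/3.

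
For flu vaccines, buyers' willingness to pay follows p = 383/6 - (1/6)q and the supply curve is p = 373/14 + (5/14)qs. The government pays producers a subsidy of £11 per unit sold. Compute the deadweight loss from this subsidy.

Deadweight loss = £115.5

Pre-subsidy: 383/6 - (1/6)q = 373/14 + (5/14)q gives q* = 71 and p* = 52.
With the subsidy, sellers receive ps = pb + 11 for each unit, where pb is the price buyers pay.
On the curves, pb = 383/6 - (1/6)q and ps = 373/14 + (5/14)q; the wedge ps − pb = 11 gives 373/14 + (5/14)q − (383/6 - (1/6)q) = 11, so q' = 92.
Then pb = 383/6 − (1/6)·92 = 48.5 and ps = 373/14 + (5/14)·92 = 59.5.
The subsidy expands output by 92 − 71 = 21 past the efficient level; on those units the gap between marginal cost and willingness to pay runs from 0 up to 11.
DWL = ½ × 11 × 21 = 115.5.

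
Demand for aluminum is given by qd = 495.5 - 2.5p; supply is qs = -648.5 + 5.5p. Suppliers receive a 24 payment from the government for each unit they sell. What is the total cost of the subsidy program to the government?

Government cost = 4302

Pre-subsidy: 495.5 - 2.5p = -648.5 + 5.5p gives p* = 143, q* = 138.
With the subsidy, sellers receive ps = pb + 24 for each unit, where pb is the price buyers pay.
Supply in terms of pb becomes qs = -648.5 + 5.5(pb + 24) = -516.5 + 5.5pb. Setting this equal to demand: 495.5 - 2.5pb = -516.5 + 5.5pb, so pb = 126.5.
Sellers receive ps = 126.5 + 24 = 150.5; q' = 495.5 − 2.5·126.5 = 179.25.
Government outlay = subsidy × quantity = 24 × 179.25 = 4302.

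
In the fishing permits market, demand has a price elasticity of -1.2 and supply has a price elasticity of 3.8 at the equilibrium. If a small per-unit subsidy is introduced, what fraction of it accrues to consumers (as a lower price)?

For a small subsidy around the equilibrium, the benefit split depends on the relative slopes, which at a point are proportional to the elasticities.
Buyer share = εs/(εs + |εd|) = 3.8/(3.8 + 1.2) = 0.76; seller share = |εd|/(εs + |εd|) = 0.24.

Consumer share = 0.76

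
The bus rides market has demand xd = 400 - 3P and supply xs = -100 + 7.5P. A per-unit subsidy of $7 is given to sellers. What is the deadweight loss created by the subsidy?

Deadweight loss = $52.5

Pre-subsidy: 400 - 3P = -100 + 7.5P gives P* = 1000/21, x* = 1800/7.
With the subsidy, sellers receive Ps = Pb + 7 for each unit, where Pb is the price buyers pay.
Supply in terms of Pb becomes xs = -100 + 7.5(Pb + 7) = -47.5 + 7.5Pb. Setting this equal to demand: 400 - 3Pb = -47.5 + 7.5Pb, so Pb = 895/21.
Sellers receive Ps = 895/21 + 7 = 1042/21; x' = 400 − 3·(895/21) = 1905/7.
The subsidy expands output by 1905/7 − 1800/7 = 15 past the efficient level; on those units the gap between marginal cost and willingness to pay runs from 0 up to 7.
DWL = ½ × 7 × 15 = 52.5.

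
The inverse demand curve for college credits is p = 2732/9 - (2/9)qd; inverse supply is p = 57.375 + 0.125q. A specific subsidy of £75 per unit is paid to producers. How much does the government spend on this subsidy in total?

Pre-subsidy: 2732/9 - (2/9)q = 57.375 + 0.125q gives q* = 709 and p* = 146.
With the subsidy, sellers receive ps = pb + 75 for each unit, where pb is the price buyers pay.
On the curves, pb = 2732/9 - (2/9)q and ps = 57.375 + 0.125q; the wedge ps − pb = 75 gives 57.375 + 0.125q − (2732/9 - (2/9)q) = 75, so q' = 925.
Then pb = 2732/9 − (2/9)·925 = 98 and ps = 57.375 + 0.125·925 = 173.
Government outlay = subsidy × quantity = 75 × 925 = 69375.

Government cost = £69375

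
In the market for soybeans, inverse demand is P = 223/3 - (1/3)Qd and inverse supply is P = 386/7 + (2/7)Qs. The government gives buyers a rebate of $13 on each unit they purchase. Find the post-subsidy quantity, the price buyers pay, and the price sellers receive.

Q' = 52; buyers pay $57; sellers receive $70

Pre-subsidy: 223/3 - (1/3)Q = 386/7 + (2/7)Q gives Q* = 31 and P* = 64.
With the rebate, buyers effectively pay Pb = Ps − 13, where Ps is the price sellers receive.
On the curves, Pb = 223/3 - (1/3)Q and Ps = 386/7 + (2/7)Q; the wedge Ps − Pb = 13 gives 386/7 + (2/7)Q − (223/3 - (1/3)Q) = 13, so Q' = 52.
Then Pb = 223/3 − (1/3)·52 = 57 and Ps = 386/7 + (2/7)·52 = 70.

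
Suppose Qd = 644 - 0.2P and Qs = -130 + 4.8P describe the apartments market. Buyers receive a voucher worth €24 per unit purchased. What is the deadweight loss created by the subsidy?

Deadweight loss = €55.296

Pre-subsidy: 644 - 0.2P = -130 + 4.8P gives P* = 154.8, Q* = 613.04.
With the rebate, buyers effectively pay Pb = Ps − 24, where Ps is the price sellers receive.
Demand in terms of Ps becomes Qd = 644 − 0.2(Ps − 24) = 648.8 - 0.2Ps. Setting this equal to supply: 648.8 - 0.2Ps = -130 + 4.8Ps, so Ps = 155.76.
Buyers pay Pb = 155.76 − 24 = 131.76; Q' = -130 + 4.8·155.76 = 617.648.
The subsidy expands output by 617.648 − 613.04 = 4.608 past the efficient level; on those units the gap between marginal cost and willingness to pay runs from 0 up to 24.
DWL = ½ × 24 × 4.608 = 55.296.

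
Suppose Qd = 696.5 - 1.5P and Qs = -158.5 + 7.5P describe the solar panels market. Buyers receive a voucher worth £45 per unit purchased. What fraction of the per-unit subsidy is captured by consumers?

Pre-subsidy: 696.5 - 1.5P = -158.5 + 7.5P gives P* = 95, Q* = 554.
With the rebate, buyers effectively pay Pb = Ps − 45, where Ps is the price sellers receive.
Demand in terms of Ps becomes Qd = 696.5 − 1.5(Ps − 45) = 764 - 1.5Ps. Setting this equal to supply: 764 - 1.5Ps = -158.5 + 7.5Ps, so Ps = 102.5.
Buyers pay Pb = 102.5 − 45 = 57.5; Q' = -158.5 + 7.5·102.5 = 610.25.
Buyers' price falls by P* − Pb = 95 − 57.5 = 37.5; sellers' price rises by Ps − P* = 102.5 − 95 = 7.5.
So consumers capture 37.5/45 = 5/6 of each unit of subsidy.

Consumer share = 5/6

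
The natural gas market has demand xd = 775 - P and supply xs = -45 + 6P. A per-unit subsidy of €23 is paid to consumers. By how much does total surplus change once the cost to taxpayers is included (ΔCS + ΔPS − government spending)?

Net change in total surplus = -1587/7

Pre-subsidy: 775 - P = -45 + 6P gives P* = 820/7, x* = 4605/7.
With the rebate, buyers effectively pay Pb = Ps − 23, where Ps is the price sellers receive.
Demand in terms of Ps becomes xd = 775 − 1(Ps − 23) = 798 - Ps. Setting this equal to supply: 798 - Ps = -45 + 6Ps, so Ps = 843/7.
Buyers pay Pb = 843/7 − 23 = 682/7; x' = -45 + 6·(843/7) = 4743/7.
ΔCS = ½(4605/7 + 4743/7)(820/7 − 682/7) = 645012/49; ΔPS = ½(4605/7 + 4743/7)(843/7 − 820/7) = 107502/49.
Government spending = 23 × 4743/7 = 109089/7.
Net change = 645012/49 + 107502/49 − 109089/7 = -1587/7. The loss equals the DWL triangle ½·23·138/7.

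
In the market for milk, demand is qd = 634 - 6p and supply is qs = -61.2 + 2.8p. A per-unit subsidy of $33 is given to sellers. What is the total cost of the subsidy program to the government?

Pre-subsidy: 634 - 6p = -61.2 + 2.8p gives p* = 79, q* = 160.
With the subsidy, sellers receive ps = pb + 33 for each unit, where pb is the price buyers pay.
Supply in terms of pb becomes qs = -61.2 + 2.8(pb + 33) = 31.2 + 2.8pb. Setting this equal to demand: 634 - 6pb = 31.2 + 2.8pb, so pb = 68.5.
Sellers receive ps = 68.5 + 33 = 101.5; q' = 634 − 6·68.5 = 223.
Government outlay = subsidy × quantity = 33 × 223 = 7359.

Government cost = $7359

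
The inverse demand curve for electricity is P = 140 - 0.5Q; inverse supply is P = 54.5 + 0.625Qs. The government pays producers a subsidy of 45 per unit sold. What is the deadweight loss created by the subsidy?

Pre-subsidy: 140 - 0.5Q = 54.5 + 0.625Q gives Q* = 76 and P* = 102.
With the subsidy, sellers receive Ps = Pb + 45 for each unit, where Pb is the price buyers pay.
On the curves, Pb = 140 - 0.5Q and Ps = 54.5 + 0.625Q; the wedge Ps − Pb = 45 gives 54.5 + 0.625Q − (140 - 0.5Q) = 45, so Q' = 116.
Then Pb = 140 − 0.5·116 = 82 and Ps = 54.5 + 0.625·116 = 127.
The subsidy expands output by 116 − 76 = 40 past the efficient level; on those units the gap between marginal cost and willingness to pay runs from 0 up to 45.
DWL = ½ × 45 × 40 = 900.

Deadweight loss = 900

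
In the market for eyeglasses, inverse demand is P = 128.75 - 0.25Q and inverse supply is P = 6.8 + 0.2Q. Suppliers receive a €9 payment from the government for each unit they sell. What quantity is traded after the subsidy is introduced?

Pre-subsidy: 128.75 - 0.25Q = 6.8 + 0.2Q gives Q* = 271 and P* = 61.
With the subsidy, sellers receive Ps = Pb + 9 for each unit, where Pb is the price buyers pay.
On the curves, Pb = 128.75 - 0.25Q and Ps = 6.8 + 0.2Q; the wedge Ps − Pb = 9 gives 6.8 + 0.2Q − (128.75 - 0.25Q) = 9, so Q' = 291.
Then Pb = 128.75 − 0.25·291 = 56 and Ps = 6.8 + 0.2·291 = 65.

Q' = 291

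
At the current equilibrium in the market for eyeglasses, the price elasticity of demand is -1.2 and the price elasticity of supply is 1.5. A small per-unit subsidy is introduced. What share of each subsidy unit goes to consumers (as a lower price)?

Consumer share = 5/9

For a small subsidy around the equilibrium, the benefit split depends on the relative slopes, which at a point are proportional to the elasticities.
Buyer share = εs/(εs + |εd|) = 1.5/(1.5 + 1.2) = 5/9; seller share = |εd|/(εs + |εd|) = 4/9.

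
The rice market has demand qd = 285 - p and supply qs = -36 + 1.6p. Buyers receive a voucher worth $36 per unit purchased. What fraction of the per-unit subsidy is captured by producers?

Producer share = 5/13

Pre-subsidy: 285 - p = -36 + 1.6p gives p* = 1605/13, q* = 2100/13.
With the rebate, buyers effectively pay pb = ps − 36, where ps is the price sellers receive.
Demand in terms of ps becomes qd = 285 − 1(ps − 36) = 321 - ps. Setting this equal to supply: 321 - ps = -36 + 1.6ps, so ps = 1785/13.
Buyers pay pb = 1785/13 − 36 = 1317/13; q' = -36 + 1.6·(1785/13) = 2388/13.
Buyers' price falls by p* − pb = 1605/13 − 1317/13 = 288/13; sellers' price rises by ps − p* = 1785/13 − 1605/13 = 180/13.
So producers capture (180/13)/36 = 5/13 of each unit of subsidy.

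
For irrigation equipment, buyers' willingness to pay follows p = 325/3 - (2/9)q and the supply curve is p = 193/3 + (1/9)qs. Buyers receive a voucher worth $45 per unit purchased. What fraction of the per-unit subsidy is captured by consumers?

Consumer share = 2/3

Pre-subsidy: 325/3 - (2/9)q = 193/3 + (1/9)q gives q* = 132 and p* = 79.
With the rebate, buyers effectively pay pb = ps − 45, where ps is the price sellers receive.
On the curves, pb = 325/3 - (2/9)q and ps = 193/3 + (1/9)q; the wedge ps − pb = 45 gives 193/3 + (1/9)q − (325/3 - (2/9)q) = 45, so q' = 267.
Then pb = 325/3 − (2/9)·267 = 49 and ps = 193/3 + (1/9)·267 = 94.
Buyers' price falls by p* − pb = 79 − 49 = 30; sellers' price rises by ps − p* = 94 − 79 = 15.
So consumers capture 30/45 = 2/3 of each unit of subsidy.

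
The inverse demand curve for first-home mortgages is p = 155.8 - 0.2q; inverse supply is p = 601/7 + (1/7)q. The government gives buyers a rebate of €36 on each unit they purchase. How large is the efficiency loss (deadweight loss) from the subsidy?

Pre-subsidy: 155.8 - 0.2q = 601/7 + (1/7)q gives q* = 204 and p* = 115.
With the rebate, buyers effectively pay pb = ps − 36, where ps is the price sellers receive.
On the curves, pb = 155.8 - 0.2q and ps = 601/7 + (1/7)q; the wedge ps − pb = 36 gives 601/7 + (1/7)q − (155.8 - 0.2q) = 36, so q' = 309.
Then pb = 155.8 − 0.2·309 = 94 and ps = 601/7 + (1/7)·309 = 130.
The subsidy expands output by 309 − 204 = 105 past the efficient level; on those units the gap between marginal cost and willingness to pay runs from 0 up to 36.
DWL = ½ × 36 × 105 = 1890.

Deadweight loss = €1890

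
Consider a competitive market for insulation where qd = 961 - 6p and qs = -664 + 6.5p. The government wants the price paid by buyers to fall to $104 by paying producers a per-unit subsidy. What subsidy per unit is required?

At a buyer price of 104, quantity demanded is 961 − 6·104 = 337.
Sellers supply 337 only when they receive ps with -664 + 6.5·ps = 337, i.e. ps = 154.
s = ps − pb = 154 − 104 = 50.

Required subsidy s = $50 per unit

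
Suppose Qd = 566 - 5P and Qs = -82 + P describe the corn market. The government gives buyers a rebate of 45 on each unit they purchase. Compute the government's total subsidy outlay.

Government cost = 2857.5

Pre-subsidy: 566 - 5P = -82 + P gives P* = 108, Q* = 26.
With the rebate, buyers effectively pay Pb = Ps − 45, where Ps is the price sellers receive.
Demand in terms of Ps becomes Qd = 566 − 5(Ps − 45) = 791 - 5Ps. Setting this equal to supply: 791 - 5Ps = -82 + Ps, so Ps = 145.5.
Buyers pay Pb = 145.5 − 45 = 100.5; Q' = -82 + 1·145.5 = 63.5.
Government outlay = subsidy × quantity = 45 × 63.5 = 2857.5.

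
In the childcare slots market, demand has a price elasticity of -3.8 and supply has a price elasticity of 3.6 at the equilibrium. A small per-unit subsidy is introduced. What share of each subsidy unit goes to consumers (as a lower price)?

For a small subsidy around the equilibrium, the benefit split depends on the relative slopes, which at a point are proportional to the elasticities.
Buyer share = εs/(εs + |εd|) = 3.6/(3.6 + 3.8) = 18/37; seller share = |εd|/(εs + |εd|) = 19/37.

Consumer share = 18/37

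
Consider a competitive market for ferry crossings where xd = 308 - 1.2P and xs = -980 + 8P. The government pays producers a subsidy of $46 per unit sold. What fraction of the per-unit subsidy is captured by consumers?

Pre-subsidy: 308 - 1.2P = -980 + 8P gives P* = 140, x* = 140.
With the subsidy, sellers receive Ps = Pb + 46 for each unit, where Pb is the price buyers pay.
Supply in terms of Pb becomes xs = -980 + 8(Pb + 46) = -612 + 8Pb. Setting this equal to demand: 308 - 1.2Pb = -612 + 8Pb, so Pb = 100.
Sellers receive Ps = 100 + 46 = 146; x' = 308 − 1.2·100 = 188.
Buyers' price falls by P* − Pb = 140 − 100 = 40; sellers' price rises by Ps − P* = 146 − 140 = 6.
So consumers capture 40/46 = 20/23 of each unit of subsidy.

Consumer share = 20/23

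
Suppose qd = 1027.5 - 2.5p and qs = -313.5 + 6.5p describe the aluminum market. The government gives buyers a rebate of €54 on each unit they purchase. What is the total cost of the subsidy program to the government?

Pre-subsidy: 1027.5 - 2.5p = -313.5 + 6.5p gives p* = 149, q* = 655.
With the rebate, buyers effectively pay pb = ps − 54, where ps is the price sellers receive.
Demand in terms of ps becomes qd = 1027.5 − 2.5(ps − 54) = 1162.5 - 2.5ps. Setting this equal to supply: 1162.5 - 2.5ps = -313.5 + 6.5ps, so ps = 164.
Buyers pay pb = 164 − 54 = 110; q' = -313.5 + 6.5·164 = 752.5.
Government outlay = subsidy × quantity = 54 × 752.5 = 40635.

Government cost = €40635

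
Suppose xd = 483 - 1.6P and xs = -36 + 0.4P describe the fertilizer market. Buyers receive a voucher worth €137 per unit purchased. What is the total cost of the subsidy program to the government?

Pre-subsidy: 483 - 1.6P = -36 + 0.4P gives P* = 259.5, x* = 67.8.
With the rebate, buyers effectively pay Pb = Ps − 137, where Ps is the price sellers receive.
Demand in terms of Ps becomes xd = 483 − 1.6(Ps − 137) = 702.2 - 1.6Ps. Setting this equal to supply: 702.2 - 1.6Ps = -36 + 0.4Ps, so Ps = 369.1.
Buyers pay Pb = 369.1 − 137 = 232.1; x' = -36 + 0.4·369.1 = 111.64.
Government outlay = subsidy × quantity = 137 × 111.64 = 15294.68.

Government cost = €15294.68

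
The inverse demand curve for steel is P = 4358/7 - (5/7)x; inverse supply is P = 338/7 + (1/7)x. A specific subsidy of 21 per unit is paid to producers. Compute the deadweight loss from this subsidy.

Deadweight loss = 257.25

Pre-subsidy: 4358/7 - (5/7)x = 338/7 + (1/7)x gives x* = 670 and P* = 144.
With the subsidy, sellers receive Ps = Pb + 21 for each unit, where Pb is the price buyers pay.
On the curves, Pb = 4358/7 - (5/7)x and Ps = 338/7 + (1/7)x; the wedge Ps − Pb = 21 gives 338/7 + (1/7)x − (4358/7 - (5/7)x) = 21, so x' = 694.5.
Then Pb = 4358/7 − (5/7)·694.5 = 126.5 and Ps = 338/7 + (1/7)·694.5 = 147.5.
The subsidy expands output by 694.5 − 670 = 24.5 past the efficient level; on those units the gap between marginal cost and willingness to pay runs from 0 up to 21.
DWL = ½ × 21 × 24.5 = 257.25.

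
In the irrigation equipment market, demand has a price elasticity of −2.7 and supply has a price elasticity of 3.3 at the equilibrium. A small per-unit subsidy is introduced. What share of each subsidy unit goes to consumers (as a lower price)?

Consumer share = 0.55

For a small subsidy around the equilibrium, the benefit split depends on the relative slopes, which at a point are proportional to the elasticities.
Buyer share = εs/(εs + |εd|) = 3.3/(3.3 + 2.7) = 0.55; seller share = |εd|/(εs + |εd|) = 0.45.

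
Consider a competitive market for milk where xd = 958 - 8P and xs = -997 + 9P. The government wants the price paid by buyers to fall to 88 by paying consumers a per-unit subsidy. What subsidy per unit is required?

At a buyer price of 88, quantity demanded is 958 − 8·88 = 254.
Sellers supply 254 only when they receive Ps with -997 + 9·Ps = 254, i.e. Ps = 139.
s = Ps − Pb = 139 − 88 = 51.

Required subsidy s = 51 per unit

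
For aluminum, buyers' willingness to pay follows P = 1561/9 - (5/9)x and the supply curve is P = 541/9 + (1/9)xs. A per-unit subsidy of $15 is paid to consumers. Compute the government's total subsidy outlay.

Government cost = $2887.5

Pre-subsidy: 1561/9 - (5/9)x = 541/9 + (1/9)x gives x* = 170 and P* = 79.
With the rebate, buyers effectively pay Pb = Ps − 15, where Ps is the price sellers receive.
On the curves, Pb = 1561/9 - (5/9)x and Ps = 541/9 + (1/9)x; the wedge Ps − Pb = 15 gives 541/9 + (1/9)x − (1561/9 - (5/9)x) = 15, so x' = 192.5.
Then Pb = 1561/9 − (5/9)·192.5 = 66.5 and Ps = 541/9 + (1/9)·192.5 = 81.5.
Government outlay = subsidy × quantity = 15 × 192.5 = 2887.5.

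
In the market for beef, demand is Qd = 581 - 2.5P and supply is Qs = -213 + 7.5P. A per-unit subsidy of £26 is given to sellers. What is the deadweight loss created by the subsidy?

Deadweight loss = £633.75

Pre-subsidy: 581 - 2.5P = -213 + 7.5P gives P* = 79.4, Q* = 382.5.
With the subsidy, sellers receive Ps = Pb + 26 for each unit, where Pb is the price buyers pay.
Supply in terms of Pb becomes Qs = -213 + 7.5(Pb + 26) = -18 + 7.5Pb. Setting this equal to demand: 581 - 2.5Pb = -18 + 7.5Pb, so Pb = 59.9.
Sellers receive Ps = 59.9 + 26 = 85.9; Q' = 581 − 2.5·59.9 = 431.25.
The subsidy expands output by 431.25 − 382.5 = 48.75 past the efficient level; on those units the gap between marginal cost and willingness to pay runs from 0 up to 26.
DWL = ½ × 26 × 48.75 = 633.75.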